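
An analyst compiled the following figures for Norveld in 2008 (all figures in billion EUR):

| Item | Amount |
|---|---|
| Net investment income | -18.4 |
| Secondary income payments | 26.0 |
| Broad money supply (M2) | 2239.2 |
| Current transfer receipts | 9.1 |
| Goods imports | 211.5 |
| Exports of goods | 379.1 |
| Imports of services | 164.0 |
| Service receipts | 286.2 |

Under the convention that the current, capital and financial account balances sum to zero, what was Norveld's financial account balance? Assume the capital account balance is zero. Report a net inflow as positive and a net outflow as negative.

-254.5

Goods balance = 379.1 - 211.5 = 167.6
Services balance = 286.2 - 164.0 = 122.2
Trade balance (goods + services) = 167.6 + 122.2 = 289.8
Net primary income = -18.4
Net secondary income = 9.1 - 26.0 = -16.9
Current account = 289.8 + (-18.4) + (-16.9) = 254.5
Financial account = -(254.5) = -254.5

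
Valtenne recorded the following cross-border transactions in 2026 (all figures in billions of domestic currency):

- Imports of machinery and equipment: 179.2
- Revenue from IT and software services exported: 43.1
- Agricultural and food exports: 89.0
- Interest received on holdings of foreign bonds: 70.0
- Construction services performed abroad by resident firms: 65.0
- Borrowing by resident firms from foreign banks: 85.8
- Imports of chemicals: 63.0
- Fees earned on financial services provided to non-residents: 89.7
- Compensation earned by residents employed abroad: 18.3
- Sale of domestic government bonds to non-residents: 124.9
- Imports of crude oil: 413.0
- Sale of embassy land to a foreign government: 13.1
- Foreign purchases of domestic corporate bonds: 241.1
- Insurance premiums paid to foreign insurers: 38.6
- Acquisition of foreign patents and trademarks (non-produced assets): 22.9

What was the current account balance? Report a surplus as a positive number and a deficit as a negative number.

-318.7

Goods: -413.0 - 179.2 - 63.0 + 89.0 = -566.2
Services: -38.6 + 89.7 + 65.0 + 43.1 = 159.2
Primary income: 70.0 + 18.3 = 88.3
Current account = (-566.2) + 159.2 + 88.3 = -318.7
(Excluded from the current account — financial account: borrowing by resident firms from foreign banks 85.8, sale of domestic government bonds to non-residents 124.9, foreign purchases of domestic corporate bonds 241.1; capital account: sale of embassy land to a foreign government 13.1, acquisition of foreign patents and trademarks (non-produced assets) 22.9.)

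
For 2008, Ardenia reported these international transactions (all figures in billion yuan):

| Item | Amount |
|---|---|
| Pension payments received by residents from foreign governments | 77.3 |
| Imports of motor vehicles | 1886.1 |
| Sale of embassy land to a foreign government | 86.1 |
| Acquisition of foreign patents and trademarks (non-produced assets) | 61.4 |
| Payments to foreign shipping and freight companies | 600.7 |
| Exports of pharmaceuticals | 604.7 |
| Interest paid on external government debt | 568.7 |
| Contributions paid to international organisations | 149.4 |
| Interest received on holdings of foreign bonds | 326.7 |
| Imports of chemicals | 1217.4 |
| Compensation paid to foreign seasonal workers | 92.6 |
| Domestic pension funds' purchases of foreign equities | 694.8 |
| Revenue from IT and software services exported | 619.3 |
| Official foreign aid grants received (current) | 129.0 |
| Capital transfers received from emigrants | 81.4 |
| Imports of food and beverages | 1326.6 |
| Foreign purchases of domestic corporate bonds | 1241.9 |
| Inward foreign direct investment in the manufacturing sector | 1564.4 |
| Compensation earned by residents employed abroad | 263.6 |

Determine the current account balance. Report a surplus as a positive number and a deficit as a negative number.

Goods: -1886.1 + 604.7 - 1326.6 - 1217.4 = -3825.4
Services: 619.3 - 600.7 = 18.6
Primary income: 326.7 - 568.7 - 92.6 + 263.6 = -71.0
Secondary income: 129.0 - 149.4 + 77.3 = 56.9
Current account = (-3825.4) + 18.6 + (-71.0) + 56.9 = -3820.9
(Excluded from the current account — capital account: sale of embassy land to a foreign government 86.1, acquisition of foreign patents and trademarks (non-produced assets) 61.4, capital transfers received from emigrants 81.4; financial account: domestic pension funds' purchases of foreign equities 694.8, foreign purchases of domestic corporate bonds 1241.9, inward foreign direct investment in the manufacturing sector 1564.4.)

-3820.9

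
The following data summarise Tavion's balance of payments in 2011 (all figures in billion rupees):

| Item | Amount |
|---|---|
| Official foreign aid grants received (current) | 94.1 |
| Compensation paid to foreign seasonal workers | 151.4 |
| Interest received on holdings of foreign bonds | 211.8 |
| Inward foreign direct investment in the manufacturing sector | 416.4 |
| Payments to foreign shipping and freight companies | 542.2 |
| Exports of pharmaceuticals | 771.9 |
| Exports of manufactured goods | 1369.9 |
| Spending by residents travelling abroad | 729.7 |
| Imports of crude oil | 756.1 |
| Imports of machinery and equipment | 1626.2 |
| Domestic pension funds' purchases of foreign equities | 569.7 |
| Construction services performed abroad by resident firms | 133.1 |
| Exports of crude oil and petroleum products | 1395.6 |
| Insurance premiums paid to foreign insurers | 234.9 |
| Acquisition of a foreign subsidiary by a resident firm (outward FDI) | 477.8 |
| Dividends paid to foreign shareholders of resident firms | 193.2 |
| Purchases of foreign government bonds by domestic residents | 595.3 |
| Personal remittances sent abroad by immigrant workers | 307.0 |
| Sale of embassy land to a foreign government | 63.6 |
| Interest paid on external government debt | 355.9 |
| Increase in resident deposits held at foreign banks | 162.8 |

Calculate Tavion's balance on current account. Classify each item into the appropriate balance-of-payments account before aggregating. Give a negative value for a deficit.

-920.2

Goods: 1395.6 + 1369.9 - 756.1 - 1626.2 + 771.9 = 1155.1
Services: 133.1 - 729.7 - 234.9 - 542.2 = -1373.7
Primary income: -193.2 - 151.4 - 355.9 + 211.8 = -488.7
Secondary income: -307.0 + 94.1 = -212.9
Current account = 1155.1 + (-1373.7) + (-488.7) + (-212.9) = -920.2
(Excluded from the current account — financial account: inward foreign direct investment in the manufacturing sector 416.4, domestic pension funds' purchases of foreign equities 569.7, acquisition of a foreign subsidiary by a resident firm (outward FDI) 477.8, purchases of foreign government bonds by domestic residents 595.3, increase in resident deposits held at foreign banks 162.8; capital account: sale of embassy land to a foreign government 63.6.)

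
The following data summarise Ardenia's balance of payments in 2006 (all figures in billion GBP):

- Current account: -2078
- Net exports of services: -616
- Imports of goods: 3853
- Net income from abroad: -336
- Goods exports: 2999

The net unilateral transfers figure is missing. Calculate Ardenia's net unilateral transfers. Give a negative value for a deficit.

-272

Current account = goods balance + services balance + net primary income + net secondary income
Sum of the known components = -1806
Net unilateral transfers = CA - (known components) = -2078 - (-1806) = -272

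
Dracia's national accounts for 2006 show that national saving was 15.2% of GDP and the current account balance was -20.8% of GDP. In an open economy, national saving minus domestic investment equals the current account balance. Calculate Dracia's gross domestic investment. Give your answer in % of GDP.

36.0

I = S - CA = 15.2 - (-20.8) = 36.0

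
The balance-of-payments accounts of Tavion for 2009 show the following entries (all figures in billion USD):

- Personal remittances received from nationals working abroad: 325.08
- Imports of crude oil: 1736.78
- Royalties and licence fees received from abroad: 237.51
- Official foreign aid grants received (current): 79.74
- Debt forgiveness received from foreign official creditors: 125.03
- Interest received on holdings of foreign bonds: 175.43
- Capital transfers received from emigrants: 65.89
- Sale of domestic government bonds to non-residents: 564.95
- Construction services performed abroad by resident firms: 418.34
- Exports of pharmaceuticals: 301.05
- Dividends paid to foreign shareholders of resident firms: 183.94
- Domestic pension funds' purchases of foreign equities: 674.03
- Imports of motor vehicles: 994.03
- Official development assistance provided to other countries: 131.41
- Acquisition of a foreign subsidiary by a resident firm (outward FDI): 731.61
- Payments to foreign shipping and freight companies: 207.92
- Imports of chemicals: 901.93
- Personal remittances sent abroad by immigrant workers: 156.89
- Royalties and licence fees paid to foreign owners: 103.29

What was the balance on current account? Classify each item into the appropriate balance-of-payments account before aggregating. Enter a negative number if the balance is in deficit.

-2879.04

Goods: -901.93 + 301.05 - 1736.78 - 994.03 = -3331.69
Services: -207.92 + 418.34 - 103.29 + 237.51 = 344.64
Primary income: -183.94 + 175.43 = -8.51
Secondary income: 325.08 + 79.74 - 131.41 - 156.89 = 116.52
Current account = (-3331.69) + 344.64 + (-8.51) + 116.52 = -2879.04
(Excluded from the current account — capital account: debt forgiveness received from foreign official creditors 125.03, capital transfers received from emigrants 65.89; financial account: sale of domestic government bonds to non-residents 564.95, domestic pension funds' purchases of foreign equities 674.03, acquisition of a foreign subsidiary by a resident firm (outward FDI) 731.61.)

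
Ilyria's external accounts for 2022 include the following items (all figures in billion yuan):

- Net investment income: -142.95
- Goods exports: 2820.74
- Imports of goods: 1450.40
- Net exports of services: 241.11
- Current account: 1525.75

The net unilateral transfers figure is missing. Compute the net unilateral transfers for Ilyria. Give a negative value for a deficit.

Current account = goods balance + services balance + net primary income + net secondary income
Sum of the known components = 1468.50
Net unilateral transfers = CA - (known components) = 1525.75 - 1468.50 = 57.25

57.25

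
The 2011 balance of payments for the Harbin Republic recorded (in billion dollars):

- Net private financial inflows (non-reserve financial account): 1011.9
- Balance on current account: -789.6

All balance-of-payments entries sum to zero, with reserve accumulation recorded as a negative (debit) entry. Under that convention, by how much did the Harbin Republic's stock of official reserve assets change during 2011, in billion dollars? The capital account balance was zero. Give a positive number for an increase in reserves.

Official reserve transactions balance = -((-789.6) + 1011.9) = -222.3
An accumulation of reserves is recorded as a debit (negative entry), so the change in the stock of reserves is the negative of that balance.
Change in official reserves = -(-222.3) = 222.3

222.3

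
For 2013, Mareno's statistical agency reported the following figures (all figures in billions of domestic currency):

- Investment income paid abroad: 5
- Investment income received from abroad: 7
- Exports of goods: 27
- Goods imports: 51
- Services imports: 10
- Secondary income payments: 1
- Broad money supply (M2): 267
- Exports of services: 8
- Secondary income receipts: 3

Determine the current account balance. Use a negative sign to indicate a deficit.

-22

Goods balance = 27 - 51 = -24
Services balance = 8 - 10 = -2
Trade balance (goods + services) = -24 + (-2) = -26
Net primary income = 7 - 5 = 2
Net secondary income = 3 - 1 = 2
Current account = -26 + 2 + 2 = -22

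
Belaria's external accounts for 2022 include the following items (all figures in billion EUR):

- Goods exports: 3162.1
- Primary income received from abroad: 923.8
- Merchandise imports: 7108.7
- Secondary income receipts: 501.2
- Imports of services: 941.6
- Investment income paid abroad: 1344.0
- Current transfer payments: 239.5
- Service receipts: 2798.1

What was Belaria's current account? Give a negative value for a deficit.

Goods balance = 3162.1 - 7108.7 = -3946.6
Services balance = 2798.1 - 941.6 = 1856.5
Trade balance (goods + services) = -3946.6 + 1856.5 = -2090.1
Net primary income = 923.8 - 1344.0 = -420.2
Net secondary income = 501.2 - 239.5 = 261.7
Current account = -2090.1 + (-420.2) + 261.7 = -2248.6

-2248.6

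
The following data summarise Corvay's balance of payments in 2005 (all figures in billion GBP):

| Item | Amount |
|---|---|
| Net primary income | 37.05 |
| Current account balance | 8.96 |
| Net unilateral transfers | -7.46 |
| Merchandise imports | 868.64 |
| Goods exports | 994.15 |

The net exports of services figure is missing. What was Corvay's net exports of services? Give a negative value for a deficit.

Current account = goods balance + services balance + net primary income + net secondary income
Sum of the known components = 155.10
Net exports of services = CA - (known components) = 8.96 - 155.10 = -146.14

-146.14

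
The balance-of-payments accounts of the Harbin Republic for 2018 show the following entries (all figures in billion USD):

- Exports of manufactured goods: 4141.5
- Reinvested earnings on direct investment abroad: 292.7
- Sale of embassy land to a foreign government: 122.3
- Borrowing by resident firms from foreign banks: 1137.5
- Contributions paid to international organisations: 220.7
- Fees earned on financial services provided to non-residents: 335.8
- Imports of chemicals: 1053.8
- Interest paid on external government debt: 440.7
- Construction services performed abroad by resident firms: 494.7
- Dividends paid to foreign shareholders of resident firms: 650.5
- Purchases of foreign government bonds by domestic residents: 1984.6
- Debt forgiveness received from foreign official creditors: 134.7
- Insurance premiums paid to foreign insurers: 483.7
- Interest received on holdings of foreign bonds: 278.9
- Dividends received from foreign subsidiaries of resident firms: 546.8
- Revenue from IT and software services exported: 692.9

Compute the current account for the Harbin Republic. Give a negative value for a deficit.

3933.9

Goods: 4141.5 - 1053.8 = 3087.7
Services: 335.8 + 494.7 + 692.9 - 483.7 = 1039.7
Primary income: -440.7 + 546.8 + 278.9 + 292.7 - 650.5 = 27.2
Secondary income: -220.7
Current account = 3087.7 + 1039.7 + 27.2 + (-220.7) = 3933.9
(Excluded from the current account — capital account: sale of embassy land to a foreign government 122.3, debt forgiveness received from foreign official creditors 134.7; financial account: borrowing by resident firms from foreign banks 1137.5, purchases of foreign government bonds by domestic residents 1984.6.)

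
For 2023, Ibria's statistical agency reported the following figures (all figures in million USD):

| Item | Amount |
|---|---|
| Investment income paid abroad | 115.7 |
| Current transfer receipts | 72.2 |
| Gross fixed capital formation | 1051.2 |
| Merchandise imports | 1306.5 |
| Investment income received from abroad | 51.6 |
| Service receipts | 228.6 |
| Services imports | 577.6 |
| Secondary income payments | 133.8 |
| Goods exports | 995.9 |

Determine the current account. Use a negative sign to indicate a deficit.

Goods balance = 995.9 - 1306.5 = -310.6
Services balance = 228.6 - 577.6 = -349.0
Trade balance (goods + services) = -310.6 + (-349.0) = -659.6
Net primary income = 51.6 - 115.7 = -64.1
Net secondary income = 72.2 - 133.8 = -61.6
Current account = -659.6 + (-64.1) + (-61.6) = -785.3

-785.3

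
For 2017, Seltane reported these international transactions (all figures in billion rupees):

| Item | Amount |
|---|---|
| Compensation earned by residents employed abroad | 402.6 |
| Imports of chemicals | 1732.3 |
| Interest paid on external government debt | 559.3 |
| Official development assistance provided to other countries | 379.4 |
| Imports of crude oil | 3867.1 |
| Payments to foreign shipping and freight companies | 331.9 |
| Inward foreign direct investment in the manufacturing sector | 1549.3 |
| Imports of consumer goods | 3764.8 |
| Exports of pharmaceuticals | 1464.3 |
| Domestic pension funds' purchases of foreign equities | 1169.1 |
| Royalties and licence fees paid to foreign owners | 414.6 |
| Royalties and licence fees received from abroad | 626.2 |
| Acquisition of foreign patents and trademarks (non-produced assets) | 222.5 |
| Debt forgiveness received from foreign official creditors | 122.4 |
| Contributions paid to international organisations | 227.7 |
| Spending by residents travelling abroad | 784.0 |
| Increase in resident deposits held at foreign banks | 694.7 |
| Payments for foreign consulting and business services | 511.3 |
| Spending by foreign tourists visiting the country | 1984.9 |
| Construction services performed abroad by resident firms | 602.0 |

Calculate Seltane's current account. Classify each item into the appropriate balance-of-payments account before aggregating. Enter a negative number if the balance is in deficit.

Goods: -1732.3 + 1464.3 - 3867.1 - 3764.8 = -7899.9
Services: 626.2 - 511.3 + 1984.9 + 602.0 - 331.9 - 784.0 - 414.6 = 1171.3
Primary income: 402.6 - 559.3 = -156.7
Secondary income: -227.7 - 379.4 = -607.1
Current account = (-7899.9) + 1171.3 + (-156.7) + (-607.1) = -7492.4
(Excluded from the current account — financial account: inward foreign direct investment in the manufacturing sector 1549.3, domestic pension funds' purchases of foreign equities 1169.1, increase in resident deposits held at foreign banks 694.7; capital account: acquisition of foreign patents and trademarks (non-produced assets) 222.5, debt forgiveness received from foreign official creditors 122.4.)

-7492.4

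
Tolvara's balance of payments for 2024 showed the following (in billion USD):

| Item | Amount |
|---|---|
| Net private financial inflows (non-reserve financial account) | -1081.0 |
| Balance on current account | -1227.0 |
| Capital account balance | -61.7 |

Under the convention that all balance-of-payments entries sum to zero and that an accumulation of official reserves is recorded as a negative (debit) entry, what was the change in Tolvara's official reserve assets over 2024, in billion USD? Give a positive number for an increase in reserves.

Official reserve transactions balance = -((-1227.0) + (-61.7) + (-1081.0)) = 2369.7
An accumulation of reserves is recorded as a debit (negative entry), so the change in the stock of reserves is the negative of that balance.
Change in official reserves = -(2369.7) = -2369.7

-2369.7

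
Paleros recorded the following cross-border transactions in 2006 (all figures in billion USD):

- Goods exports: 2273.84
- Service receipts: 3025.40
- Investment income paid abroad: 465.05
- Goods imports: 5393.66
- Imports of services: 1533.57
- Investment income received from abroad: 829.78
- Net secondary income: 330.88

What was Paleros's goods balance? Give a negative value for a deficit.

-3119.82

Goods balance = 2273.84 - 5393.66 = -3119.82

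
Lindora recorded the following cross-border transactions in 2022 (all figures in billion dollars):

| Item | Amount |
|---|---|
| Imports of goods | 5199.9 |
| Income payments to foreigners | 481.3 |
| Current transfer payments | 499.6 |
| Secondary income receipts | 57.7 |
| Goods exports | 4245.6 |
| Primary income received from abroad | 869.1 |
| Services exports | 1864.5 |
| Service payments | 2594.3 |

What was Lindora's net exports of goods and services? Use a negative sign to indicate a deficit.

Goods balance = 4245.6 - 5199.9 = -954.3
Services balance = 1864.5 - 2594.3 = -729.8
Trade balance (goods + services) = -954.3 + (-729.8) = -1684.1

-1684.1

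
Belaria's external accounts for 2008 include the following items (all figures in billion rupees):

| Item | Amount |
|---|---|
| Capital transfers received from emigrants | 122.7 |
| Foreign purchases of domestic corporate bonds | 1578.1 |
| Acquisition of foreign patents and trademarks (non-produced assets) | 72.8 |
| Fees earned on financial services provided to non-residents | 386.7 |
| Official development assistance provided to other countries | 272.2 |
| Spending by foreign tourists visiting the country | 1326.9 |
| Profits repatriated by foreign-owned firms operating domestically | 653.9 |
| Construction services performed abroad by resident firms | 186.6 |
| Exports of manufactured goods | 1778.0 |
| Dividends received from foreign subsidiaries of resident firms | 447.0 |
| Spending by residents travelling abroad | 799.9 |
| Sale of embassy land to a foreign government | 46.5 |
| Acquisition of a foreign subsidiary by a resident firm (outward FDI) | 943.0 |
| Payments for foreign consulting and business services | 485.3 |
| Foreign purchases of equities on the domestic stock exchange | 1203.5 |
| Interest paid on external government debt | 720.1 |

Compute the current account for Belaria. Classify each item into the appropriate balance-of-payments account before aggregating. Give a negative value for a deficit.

Goods: 1778.0
Services: -485.3 + 386.7 + 186.6 - 799.9 + 1326.9 = 615.0
Primary income: -653.9 + 447.0 - 720.1 = -927.0
Secondary income: -272.2
Current account = 1778.0 + 615.0 + (-927.0) + (-272.2) = 1193.8
(Excluded from the current account — capital account: capital transfers received from emigrants 122.7, acquisition of foreign patents and trademarks (non-produced assets) 72.8, sale of embassy land to a foreign government 46.5; financial account: foreign purchases of domestic corporate bonds 1578.1, acquisition of a foreign subsidiary by a resident firm (outward FDI) 943.0, foreign purchases of equities on the domestic stock exchange 1203.5.)

1193.8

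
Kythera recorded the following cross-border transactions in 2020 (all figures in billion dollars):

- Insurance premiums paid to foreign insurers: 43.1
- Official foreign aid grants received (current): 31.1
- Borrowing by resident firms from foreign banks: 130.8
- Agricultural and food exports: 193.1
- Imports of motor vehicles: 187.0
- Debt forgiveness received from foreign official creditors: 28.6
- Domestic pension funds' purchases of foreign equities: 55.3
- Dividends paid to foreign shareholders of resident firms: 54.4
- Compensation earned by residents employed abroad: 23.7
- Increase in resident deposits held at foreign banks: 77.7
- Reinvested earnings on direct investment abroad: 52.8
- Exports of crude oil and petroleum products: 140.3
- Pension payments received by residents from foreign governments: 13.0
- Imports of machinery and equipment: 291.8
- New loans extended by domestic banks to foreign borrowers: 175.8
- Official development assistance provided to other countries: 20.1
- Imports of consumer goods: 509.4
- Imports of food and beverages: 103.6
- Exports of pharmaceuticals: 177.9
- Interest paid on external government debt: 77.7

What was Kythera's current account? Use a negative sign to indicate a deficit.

-655.2

Goods: -509.4 - 291.8 + 193.1 - 187.0 + 177.9 + 140.3 - 103.6 = -580.5
Services: -43.1
Primary income: -54.4 + 23.7 + 52.8 - 77.7 = -55.6
Secondary income: 31.1 - 20.1 + 13.0 = 24.0
Current account = (-580.5) + (-43.1) + (-55.6) + 24.0 = -655.2
(Excluded from the current account — financial account: borrowing by resident firms from foreign banks 130.8, domestic pension funds' purchases of foreign equities 55.3, increase in resident deposits held at foreign banks 77.7, new loans extended by domestic banks to foreign borrowers 175.8; capital account: debt forgiveness received from foreign official creditors 28.6.)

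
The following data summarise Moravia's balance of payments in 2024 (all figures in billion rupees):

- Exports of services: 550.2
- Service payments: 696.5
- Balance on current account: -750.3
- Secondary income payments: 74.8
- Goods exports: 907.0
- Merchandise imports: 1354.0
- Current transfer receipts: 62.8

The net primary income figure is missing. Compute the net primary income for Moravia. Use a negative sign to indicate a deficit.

Current account = goods balance + services balance + net primary income + net secondary income
Sum of the known components = -605.3
Net primary income = CA - (known components) = -750.3 - (-605.3) = -145.0

-145.0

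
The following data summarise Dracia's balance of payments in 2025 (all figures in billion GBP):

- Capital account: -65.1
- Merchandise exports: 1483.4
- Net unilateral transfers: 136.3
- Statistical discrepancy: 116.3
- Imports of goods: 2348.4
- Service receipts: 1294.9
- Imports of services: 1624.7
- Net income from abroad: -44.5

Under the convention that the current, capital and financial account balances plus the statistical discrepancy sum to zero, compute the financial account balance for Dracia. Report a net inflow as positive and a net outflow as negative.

Goods balance = 1483.4 - 2348.4 = -865.0
Services balance = 1294.9 - 1624.7 = -329.8
Trade balance (goods + services) = -865.0 + (-329.8) = -1194.8
Net primary income = -44.5
Net secondary income = 136.3
Current account = -1194.8 + (-44.5) + 136.3 = -1103.0
Financial account = -(-1103.0 + (-65.1) + 116.3) = 1051.8

1051.8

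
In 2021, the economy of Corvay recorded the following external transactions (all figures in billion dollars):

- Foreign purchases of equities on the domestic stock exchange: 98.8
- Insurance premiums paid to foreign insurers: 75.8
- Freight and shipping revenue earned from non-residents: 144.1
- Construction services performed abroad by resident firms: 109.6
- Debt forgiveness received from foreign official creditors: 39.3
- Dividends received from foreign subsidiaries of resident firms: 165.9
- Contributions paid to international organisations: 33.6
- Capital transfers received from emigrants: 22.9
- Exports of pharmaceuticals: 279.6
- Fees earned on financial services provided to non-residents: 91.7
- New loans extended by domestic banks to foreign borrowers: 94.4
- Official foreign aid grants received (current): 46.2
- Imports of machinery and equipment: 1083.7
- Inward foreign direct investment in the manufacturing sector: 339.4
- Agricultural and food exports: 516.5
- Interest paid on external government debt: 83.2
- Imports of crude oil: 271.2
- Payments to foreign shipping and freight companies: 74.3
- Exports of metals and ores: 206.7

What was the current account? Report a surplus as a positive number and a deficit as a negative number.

-61.5

Goods: 279.6 - 1083.7 - 271.2 + 516.5 + 206.7 = -352.1
Services: 91.7 - 74.3 + 144.1 - 75.8 + 109.6 = 195.3
Primary income: -83.2 + 165.9 = 82.7
Secondary income: -33.6 + 46.2 = 12.6
Current account = (-352.1) + 195.3 + 82.7 + 12.6 = -61.5
(Excluded from the current account — financial account: foreign purchases of equities on the domestic stock exchange 98.8, new loans extended by domestic banks to foreign borrowers 94.4, inward foreign direct investment in the manufacturing sector 339.4; capital account: debt forgiveness received from foreign official creditors 39.3, capital transfers received from emigrants 22.9.)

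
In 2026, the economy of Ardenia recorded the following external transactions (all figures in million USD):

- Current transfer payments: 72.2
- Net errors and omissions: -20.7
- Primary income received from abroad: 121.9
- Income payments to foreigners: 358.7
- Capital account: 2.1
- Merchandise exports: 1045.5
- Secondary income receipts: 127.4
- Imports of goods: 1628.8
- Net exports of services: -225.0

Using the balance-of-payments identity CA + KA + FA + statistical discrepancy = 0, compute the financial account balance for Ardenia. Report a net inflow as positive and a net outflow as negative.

Goods balance = 1045.5 - 1628.8 = -583.3
Services balance = -225.0
Trade balance (goods + services) = -583.3 + (-225.0) = -808.3
Net primary income = 121.9 - 358.7 = -236.8
Net secondary income = 127.4 - 72.2 = 55.2
Current account = -808.3 + (-236.8) + 55.2 = -989.9
Financial account = -(-989.9 + 2.1 + (-20.7)) = 1008.5

1008.5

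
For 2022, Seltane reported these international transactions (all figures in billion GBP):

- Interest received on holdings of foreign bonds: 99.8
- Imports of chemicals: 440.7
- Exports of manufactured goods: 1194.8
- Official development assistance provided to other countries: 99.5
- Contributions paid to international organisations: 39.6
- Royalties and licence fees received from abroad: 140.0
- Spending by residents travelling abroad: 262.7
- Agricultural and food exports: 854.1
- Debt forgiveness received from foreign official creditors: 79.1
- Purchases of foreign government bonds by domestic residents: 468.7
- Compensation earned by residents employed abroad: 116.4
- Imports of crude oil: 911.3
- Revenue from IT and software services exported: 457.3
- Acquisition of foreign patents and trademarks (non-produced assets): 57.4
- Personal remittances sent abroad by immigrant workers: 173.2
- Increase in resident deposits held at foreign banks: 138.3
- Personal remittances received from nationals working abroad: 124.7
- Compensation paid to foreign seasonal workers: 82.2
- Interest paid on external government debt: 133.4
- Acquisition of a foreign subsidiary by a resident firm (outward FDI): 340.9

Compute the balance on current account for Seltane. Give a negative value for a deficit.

Goods: 1194.8 + 854.1 - 911.3 - 440.7 = 696.9
Services: 457.3 - 262.7 + 140.0 = 334.6
Primary income: 116.4 + 99.8 - 82.2 - 133.4 = 0.6
Secondary income: -173.2 + 124.7 - 39.6 - 99.5 = -187.6
Current account = 696.9 + 334.6 + 0.6 + (-187.6) = 844.5
(Excluded from the current account — capital account: debt forgiveness received from foreign official creditors 79.1, acquisition of foreign patents and trademarks (non-produced assets) 57.4; financial account: purchases of foreign government bonds by domestic residents 468.7, increase in resident deposits held at foreign banks 138.3, acquisition of a foreign subsidiary by a resident firm (outward FDI) 340.9.)

844.5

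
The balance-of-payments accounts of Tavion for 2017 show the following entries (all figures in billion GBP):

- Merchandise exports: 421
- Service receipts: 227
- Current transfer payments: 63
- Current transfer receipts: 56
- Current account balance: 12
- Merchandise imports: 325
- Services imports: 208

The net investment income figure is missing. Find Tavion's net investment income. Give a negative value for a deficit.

-96

Current account = goods balance + services balance + net primary income + net secondary income
Sum of the known components = 108
Net investment income = CA - (known components) = 12 - 108 = -96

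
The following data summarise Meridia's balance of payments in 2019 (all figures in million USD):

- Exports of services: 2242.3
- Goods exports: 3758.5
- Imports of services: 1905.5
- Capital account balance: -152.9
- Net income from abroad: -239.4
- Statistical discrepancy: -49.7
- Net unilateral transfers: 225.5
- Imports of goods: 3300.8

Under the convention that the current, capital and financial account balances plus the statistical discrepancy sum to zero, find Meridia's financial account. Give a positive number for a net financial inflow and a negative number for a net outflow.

Goods balance = 3758.5 - 3300.8 = 457.7
Services balance = 2242.3 - 1905.5 = 336.8
Trade balance (goods + services) = 457.7 + 336.8 = 794.5
Net primary income = -239.4
Net secondary income = 225.5
Current account = 794.5 + (-239.4) + 225.5 = 780.6
Financial account = -(780.6 + (-152.9) + (-49.7)) = -578.0

-578.0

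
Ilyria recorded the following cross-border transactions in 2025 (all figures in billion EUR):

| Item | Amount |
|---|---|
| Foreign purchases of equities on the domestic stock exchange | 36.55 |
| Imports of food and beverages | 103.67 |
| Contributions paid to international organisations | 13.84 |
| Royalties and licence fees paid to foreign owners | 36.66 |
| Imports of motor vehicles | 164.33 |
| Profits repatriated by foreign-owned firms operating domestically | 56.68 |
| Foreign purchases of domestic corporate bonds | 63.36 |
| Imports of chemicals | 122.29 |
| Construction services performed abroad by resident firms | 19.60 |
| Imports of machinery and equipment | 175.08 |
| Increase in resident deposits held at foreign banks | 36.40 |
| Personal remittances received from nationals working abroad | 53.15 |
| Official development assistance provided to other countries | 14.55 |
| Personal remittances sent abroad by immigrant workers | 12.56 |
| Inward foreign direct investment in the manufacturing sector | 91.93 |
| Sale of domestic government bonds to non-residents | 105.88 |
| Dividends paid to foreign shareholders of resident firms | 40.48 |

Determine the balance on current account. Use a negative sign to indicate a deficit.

Goods: -122.29 - 103.67 - 164.33 - 175.08 = -565.37
Services: -36.66 + 19.60 = -17.06
Primary income: -40.48 - 56.68 = -97.16
Secondary income: 53.15 - 14.55 - 12.56 - 13.84 = 12.20
Current account = (-565.37) + (-17.06) + (-97.16) + 12.20 = -667.39
(Excluded from the current account — financial account: foreign purchases of equities on the domestic stock exchange 36.55, foreign purchases of domestic corporate bonds 63.36, increase in resident deposits held at foreign banks 36.40, inward foreign direct investment in the manufacturing sector 91.93, sale of domestic government bonds to non-residents 105.88.)

-667.39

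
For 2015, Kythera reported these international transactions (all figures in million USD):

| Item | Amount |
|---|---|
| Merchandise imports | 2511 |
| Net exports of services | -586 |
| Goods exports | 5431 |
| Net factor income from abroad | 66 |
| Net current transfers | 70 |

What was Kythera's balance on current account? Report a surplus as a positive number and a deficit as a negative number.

2470

Goods balance = 5431 - 2511 = 2920
Services balance = -586
Trade balance (goods + services) = 2920 + (-586) = 2334
Net primary income = 66
Net secondary income = 70
Current account = 2334 + 66 + 70 = 2470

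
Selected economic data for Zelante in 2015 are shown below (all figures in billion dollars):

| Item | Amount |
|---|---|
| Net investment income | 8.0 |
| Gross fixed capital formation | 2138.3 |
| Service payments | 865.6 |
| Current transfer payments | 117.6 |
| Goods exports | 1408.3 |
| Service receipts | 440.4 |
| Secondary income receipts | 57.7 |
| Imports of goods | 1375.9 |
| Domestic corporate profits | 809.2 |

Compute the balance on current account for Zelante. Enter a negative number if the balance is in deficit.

Goods balance = 1408.3 - 1375.9 = 32.4
Services balance = 440.4 - 865.6 = -425.2
Trade balance (goods + services) = 32.4 + (-425.2) = -392.8
Net primary income = 8.0
Net secondary income = 57.7 - 117.6 = -59.9
Current account = -392.8 + 8.0 + (-59.9) = -444.7

-444.7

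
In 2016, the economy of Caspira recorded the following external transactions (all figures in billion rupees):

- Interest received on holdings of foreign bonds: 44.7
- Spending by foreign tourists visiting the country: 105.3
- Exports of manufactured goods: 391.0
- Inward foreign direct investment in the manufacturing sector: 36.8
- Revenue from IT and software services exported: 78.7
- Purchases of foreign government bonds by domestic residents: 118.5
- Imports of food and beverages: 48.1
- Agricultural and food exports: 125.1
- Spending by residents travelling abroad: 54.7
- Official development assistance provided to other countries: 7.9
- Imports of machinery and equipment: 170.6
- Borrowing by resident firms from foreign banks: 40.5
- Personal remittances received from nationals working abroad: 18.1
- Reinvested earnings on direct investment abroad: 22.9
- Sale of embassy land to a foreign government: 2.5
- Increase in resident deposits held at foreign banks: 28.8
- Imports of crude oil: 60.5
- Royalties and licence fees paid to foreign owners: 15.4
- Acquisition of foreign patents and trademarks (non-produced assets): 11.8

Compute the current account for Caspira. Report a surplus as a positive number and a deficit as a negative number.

Goods: -170.6 + 391.0 - 60.5 + 125.1 - 48.1 = 236.9
Services: -54.7 - 15.4 + 78.7 + 105.3 = 113.9
Primary income: 22.9 + 44.7 = 67.6
Secondary income: -7.9 + 18.1 = 10.2
Current account = 236.9 + 113.9 + 67.6 + 10.2 = 428.6
(Excluded from the current account — financial account: inward foreign direct investment in the manufacturing sector 36.8, purchases of foreign government bonds by domestic residents 118.5, borrowing by resident firms from foreign banks 40.5, increase in resident deposits held at foreign banks 28.8; capital account: sale of embassy land to a foreign government 2.5, acquisition of foreign patents and trademarks (non-produced assets) 11.8.)

428.6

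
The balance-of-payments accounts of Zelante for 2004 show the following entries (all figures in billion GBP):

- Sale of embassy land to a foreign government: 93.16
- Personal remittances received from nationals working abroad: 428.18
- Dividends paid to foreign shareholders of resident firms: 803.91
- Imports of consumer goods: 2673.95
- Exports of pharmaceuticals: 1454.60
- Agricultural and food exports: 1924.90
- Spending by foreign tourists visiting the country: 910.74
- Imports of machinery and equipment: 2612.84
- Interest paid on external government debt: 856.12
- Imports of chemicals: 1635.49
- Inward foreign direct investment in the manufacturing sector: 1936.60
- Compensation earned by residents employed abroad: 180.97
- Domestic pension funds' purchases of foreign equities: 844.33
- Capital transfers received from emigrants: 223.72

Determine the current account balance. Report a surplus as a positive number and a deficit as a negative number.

Goods: -2612.84 - 2673.95 + 1924.90 - 1635.49 + 1454.60 = -3542.78
Services: 910.74
Primary income: -803.91 - 856.12 + 180.97 = -1479.06
Secondary income: 428.18
Current account = (-3542.78) + 910.74 + (-1479.06) + 428.18 = -3682.92
(Excluded from the current account — capital account: sale of embassy land to a foreign government 93.16, capital transfers received from emigrants 223.72; financial account: inward foreign direct investment in the manufacturing sector 1936.60, domestic pension funds' purchases of foreign equities 844.33.)

-3682.92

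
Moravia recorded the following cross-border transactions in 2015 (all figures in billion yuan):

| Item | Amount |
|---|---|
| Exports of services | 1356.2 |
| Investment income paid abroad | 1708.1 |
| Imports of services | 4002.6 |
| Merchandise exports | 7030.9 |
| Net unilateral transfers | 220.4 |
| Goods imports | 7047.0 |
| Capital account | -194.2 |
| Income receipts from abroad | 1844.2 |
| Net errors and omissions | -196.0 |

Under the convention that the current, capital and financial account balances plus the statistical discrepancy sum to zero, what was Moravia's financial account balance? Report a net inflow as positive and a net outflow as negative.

2696.2

Goods balance = 7030.9 - 7047.0 = -16.1
Services balance = 1356.2 - 4002.6 = -2646.4
Trade balance (goods + services) = -16.1 + (-2646.4) = -2662.5
Net primary income = 1844.2 - 1708.1 = 136.1
Net secondary income = 220.4
Current account = -2662.5 + 136.1 + 220.4 = -2306.0
Financial account = -(-2306.0 + (-194.2) + (-196.0)) = 2696.2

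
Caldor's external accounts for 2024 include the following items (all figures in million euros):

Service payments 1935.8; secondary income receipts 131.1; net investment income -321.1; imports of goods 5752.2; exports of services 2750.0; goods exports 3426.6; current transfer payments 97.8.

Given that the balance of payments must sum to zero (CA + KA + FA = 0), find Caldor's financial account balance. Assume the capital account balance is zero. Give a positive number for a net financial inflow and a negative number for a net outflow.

Goods balance = 3426.6 - 5752.2 = -2325.6
Services balance = 2750.0 - 1935.8 = 814.2
Trade balance (goods + services) = -2325.6 + 814.2 = -1511.4
Net primary income = -321.1
Net secondary income = 131.1 - 97.8 = 33.3
Current account = -1511.4 + (-321.1) + 33.3 = -1799.2
Financial account = -(-1799.2) = 1799.2

1799.2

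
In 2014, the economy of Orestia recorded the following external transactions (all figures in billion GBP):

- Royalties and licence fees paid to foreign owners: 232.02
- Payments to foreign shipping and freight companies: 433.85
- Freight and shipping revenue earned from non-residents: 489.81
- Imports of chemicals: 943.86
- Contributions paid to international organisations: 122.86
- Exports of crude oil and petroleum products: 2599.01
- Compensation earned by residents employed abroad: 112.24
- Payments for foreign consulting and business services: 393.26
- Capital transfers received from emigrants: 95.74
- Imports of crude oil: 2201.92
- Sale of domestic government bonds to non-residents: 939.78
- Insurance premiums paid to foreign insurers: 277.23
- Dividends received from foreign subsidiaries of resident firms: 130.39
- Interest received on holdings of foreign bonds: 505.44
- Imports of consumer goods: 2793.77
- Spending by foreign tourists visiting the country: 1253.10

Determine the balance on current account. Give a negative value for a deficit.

Goods: 2599.01 - 2793.77 - 943.86 - 2201.92 = -3340.54
Services: 489.81 + 1253.10 - 232.02 - 433.85 - 393.26 - 277.23 = 406.55
Primary income: 130.39 + 112.24 + 505.44 = 748.07
Secondary income: -122.86
Current account = (-3340.54) + 406.55 + 748.07 + (-122.86) = -2308.78
(Excluded from the current account — capital account: capital transfers received from emigrants 95.74; financial account: sale of domestic government bonds to non-residents 939.78.)

-2308.78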